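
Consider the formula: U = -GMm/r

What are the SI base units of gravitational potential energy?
Units of each symbol in U = -GMm/r:
  G (gravitational constant): m³/(kg·s²)
  M (mass): kg
  m (mass): kg
  r (distance): m  → in the denominator, contributes 1/m
  The minus sign does not affect the units.

Multiplying the contributions: [m³/(kg·s²)] · [kg] · [kg] · [1/m]
Adding exponents of each base unit: kg: 1, m: 2, s: -2
SI base units of gravitational potential energy: kg·m²/s²

Answer: kg·m²/s²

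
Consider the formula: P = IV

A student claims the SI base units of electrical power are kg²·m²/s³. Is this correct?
Units of each symbol in P = IV:
  I (current): A
  V (voltage, in volts): kg·m²/(s³·A)

Multiplying the contributions: [A] · [kg·m²/(s³·A)]
Adding exponents of each base unit: kg: 1, m: 2, s: -3
SI base units of electrical power: kg·m²/s³

The claimed units kg²·m²/s³ (exponents kg: 2, m: 2, s: -3) do not match the derived units kg·m²/s³ (exponents kg: 1, m: 2, s: -3), so the claim is incorrect.

Answer: No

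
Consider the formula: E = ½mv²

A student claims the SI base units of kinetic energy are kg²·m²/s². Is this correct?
Units of each symbol in E = ½mv²:
  m (mass): kg
  v (speed): m/s  → to the power 2, contributes m²/s²
  The factor ½ is dimensionless.

Multiplying the contributions: [kg] · [m²/s²]
Adding exponents of each base unit: kg: 1, m: 2, s: -2
SI base units of kinetic energy: kg·m²/s²

The claimed units kg²·m²/s² (exponents kg: 2, m: 2, s: -2) do not match the derived units kg·m²/s² (exponents kg: 1, m: 2, s: -2), so the claim is incorrect.

Answer: No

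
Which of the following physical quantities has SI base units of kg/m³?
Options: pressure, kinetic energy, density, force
Checking the SI base units of each option:
  pressure (P = F/A): kg/(m·s²)  ✗
  kinetic energy (E = ½mv²): kg·m²/s²  ✗
  density (ρ = m/V): kg/m³  ✓ matches
  force (F = ma): kg·m/s²  ✗

Only density has units kg/m³.

Answer: density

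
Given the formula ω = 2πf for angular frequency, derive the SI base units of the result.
Units of each symbol in ω = 2πf:
  f (frequency): 1/s
  The factor 2π is dimensionless.

Multiplying the contributions: [1/s]
Adding exponents of each base unit: s: -1
SI base units of angular frequency: 1/s

Answer: 1/s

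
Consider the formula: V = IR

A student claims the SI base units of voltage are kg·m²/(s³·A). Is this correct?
Units of each symbol in V = IR:
  I (current): A
  R (resistance, in ohms): kg·m²/(s³·A²)

Multiplying the contributions: [A] · [kg·m²/(s³·A²)]
Adding exponents of each base unit: kg: 1, m: 2, s: -3, A: -1
SI base units of voltage: kg·m²/(s³·A)

The claimed units kg·m²/(s³·A) match the derived units, so the claim is correct.

Answer: Yes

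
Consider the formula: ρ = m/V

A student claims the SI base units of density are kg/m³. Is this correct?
Units of each symbol in ρ = m/V:
  m (mass): kg
  V (volume): m³  → in the denominator, contributes 1/m³

Multiplying the contributions: [kg] · [1/m³]
Adding exponents of each base unit: kg: 1, m: -3
SI base units of density: kg/m³

The claimed units kg/m³ match the derived units, so the claim is correct.

Answer: Yes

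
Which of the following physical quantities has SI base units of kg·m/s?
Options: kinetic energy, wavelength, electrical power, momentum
Checking the SI base units of each option:
  kinetic energy (E = ½mv²): kg·m²/s²  ✗
  wavelength (λ = v/f): m  ✗
  electrical power (P = IV): kg·m²/s³  ✗
  momentum (p = mv): kg·m/s  ✓ matches

Only momentum has units kg·m/s.

Answer: momentum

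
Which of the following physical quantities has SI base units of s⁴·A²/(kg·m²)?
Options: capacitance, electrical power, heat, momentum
Checking the SI base units of each option:
  capacitance (C = Q/V): s⁴·A²/(kg·m²)  ✓ matches
  electrical power (P = IV): kg·m²/s³  ✗
  heat (Q = mcΔT): kg·m²/s²  ✗
  momentum (p = mv): kg·m/s  ✗

Only capacitance has units s⁴·A²/(kg·m²).

Answer: capacitance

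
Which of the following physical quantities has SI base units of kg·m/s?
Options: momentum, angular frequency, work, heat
Checking the SI base units of each option:
  momentum (p = mv): kg·m/s  ✓ matches
  angular frequency (ω = 2πf): 1/s  ✗
  work (W = Fd): kg·m²/s²  ✗
  heat (Q = mcΔT): kg·m²/s²  ✗

Only momentum has units kg·m/s.

Answer: momentum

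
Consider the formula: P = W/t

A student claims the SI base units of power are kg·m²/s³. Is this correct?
Units of each symbol in P = W/t:
  W (work): kg·m²/s²
  t (time): s  → in the denominator, contributes 1/s

Multiplying the contributions: [kg·m²/s²] · [1/s]
Adding exponents of each base unit: kg: 1, m: 2, s: -3
SI base units of power: kg·m²/s³

The claimed units kg·m²/s³ match the derived units, so the claim is correct.

Answer: Yes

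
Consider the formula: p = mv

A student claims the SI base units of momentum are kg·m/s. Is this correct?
Units of each symbol in p = mv:
  m (mass): kg
  v (velocity): m/s

Multiplying the contributions: [kg] · [m/s]
Adding exponents of each base unit: kg: 1, m: 1, s: -1
SI base units of momentum: kg·m/s

The claimed units kg·m/s match the derived units, so the claim is correct.

Answer: Yes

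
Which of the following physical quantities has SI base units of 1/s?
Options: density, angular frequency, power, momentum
Checking the SI base units of each option:
  density (ρ = m/V): kg/m³  ✗
  angular frequency (ω = 2πf): 1/s  ✓ matches
  power (P = W/t): kg·m²/s³  ✗
  momentum (p = mv): kg·m/s  ✗

Only angular frequency has units 1/s.

Answer: angular frequency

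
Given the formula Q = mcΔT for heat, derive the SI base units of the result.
Units of each symbol in Q = mcΔT:
  m (mass): kg
  c (specific heat capacity, in J/(kg·K)): m²/(s²·K)
  ΔT (temperature change): K

Multiplying the contributions: [kg] · [m²/(s²·K)] · [K]
Adding exponents of each base unit: kg: 1, m: 2, s: -2
SI base units of heat: kg·m²/s²

Answer: kg·m²/s²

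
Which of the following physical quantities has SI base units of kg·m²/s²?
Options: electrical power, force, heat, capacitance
Checking the SI base units of each option:
  electrical power (P = IV): kg·m²/s³  ✗
  force (F = ma): kg·m/s²  ✗
  heat (Q = mcΔT): kg·m²/s²  ✓ matches
  capacitance (C = Q/V): s⁴·A²/(kg·m²)  ✗

Only heat has units kg·m²/s².

Answer: heat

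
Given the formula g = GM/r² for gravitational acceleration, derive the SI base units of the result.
Units of each symbol in g = GM/r²:
  G (gravitational constant): m³/(kg·s²)
  M (mass): kg
  r (distance): m  → to the power 2 in the denominator, contributes 1/m²

Multiplying the contributions: [m³/(kg·s²)] · [kg] · [1/m²]
Adding exponents of each base unit: m: 1, s: -2
SI base units of gravitational acceleration: m/s²

Answer: m/s²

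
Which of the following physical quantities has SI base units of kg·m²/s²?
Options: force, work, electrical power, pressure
Checking the SI base units of each option:
  force (F = ma): kg·m/s²  ✗
  work (W = Fd): kg·m²/s²  ✓ matches
  electrical power (P = IV): kg·m²/s³  ✗
  pressure (P = F/A): kg/(m·s²)  ✗

Only work has units kg·m²/s².

Answer: work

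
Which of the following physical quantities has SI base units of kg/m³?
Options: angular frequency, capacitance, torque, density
Checking the SI base units of each option:
  angular frequency (ω = 2πf): 1/s  ✗
  capacitance (C = Q/V): s⁴·A²/(kg·m²)  ✗
  torque (τ = Fr): kg·m²/s²  ✗
  density (ρ = m/V): kg/m³  ✓ matches

Only density has units kg/m³.

Answer: density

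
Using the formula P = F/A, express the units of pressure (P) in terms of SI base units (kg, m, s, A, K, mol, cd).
Units of each symbol in P = F/A:
  F (force): kg·m/s²
  A (area): m²  → in the denominator, contributes 1/m²

Multiplying the contributions: [kg·m/s²] · [1/m²]
Adding exponents of each base unit: kg: 1, m: -1, s: -2
SI base units of pressure: kg/(m·s²)

Answer: kg/(m·s²)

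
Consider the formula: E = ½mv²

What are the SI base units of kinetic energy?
Units of each symbol in E = ½mv²:
  m (mass): kg
  v (speed): m/s  → to the power 2, contributes m²/s²
  The factor ½ is dimensionless.

Multiplying the contributions: [kg] · [m²/s²]
Adding exponents of each base unit: kg: 1, m: 2, s: -2
SI base units of kinetic energy: kg·m²/s²

Answer: kg·m²/s²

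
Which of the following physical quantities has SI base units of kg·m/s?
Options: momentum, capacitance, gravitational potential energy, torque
Checking the SI base units of each option:
  momentum (p = mv): kg·m/s  ✓ matches
  capacitance (C = Q/V): s⁴·A²/(kg·m²)  ✗
  gravitational potential energy (U = -GMm/r): kg·m²/s²  ✗
  torque (τ = Fr): kg·m²/s²  ✗

Only momentum has units kg·m/s.

Answer: momentum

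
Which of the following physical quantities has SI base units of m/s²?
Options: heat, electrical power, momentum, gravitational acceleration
Checking the SI base units of each option:
  heat (Q = mcΔT): kg·m²/s²  ✗
  electrical power (P = IV): kg·m²/s³  ✗
  momentum (p = mv): kg·m/s  ✗
  gravitational acceleration (g = GM/r²): m/s²  ✓ matches

Only gravitational acceleration has units m/s².

Answer: gravitational acceleration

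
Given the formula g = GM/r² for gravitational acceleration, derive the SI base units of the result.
Units of each symbol in g = GM/r²:
  G (gravitational constant): m³/(kg·s²)
  M (mass): kg
  r (distance): m  → to the power 2 in the denominator, contributes 1/m²

Multiplying the contributions: [m³/(kg·s²)] · [kg] · [1/m²]
Adding exponents of each base unit: m: 1, s: -2
SI base units of gravitational acceleration: m/s²

Answer: m/s²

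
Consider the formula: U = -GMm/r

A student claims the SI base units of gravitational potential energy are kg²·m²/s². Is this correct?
Units of each symbol in U = -GMm/r:
  G (gravitational constant): m³/(kg·s²)
  M (mass): kg
  m (mass): kg
  r (distance): m  → in the denominator, contributes 1/m
  The minus sign does not affect the units.

Multiplying the contributions: [m³/(kg·s²)] · [kg] · [kg] · [1/m]
Adding exponents of each base unit: kg: 1, m: 2, s: -2
SI base units of gravitational potential energy: kg·m²/s²

The claimed units kg²·m²/s² (exponents kg: 2, m: 2, s: -2) do not match the derived units kg·m²/s² (exponents kg: 1, m: 2, s: -2), so the claim is incorrect.

Answer: No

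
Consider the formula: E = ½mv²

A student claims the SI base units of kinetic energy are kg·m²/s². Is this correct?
Units of each symbol in E = ½mv²:
  m (mass): kg
  v (speed): m/s  → to the power 2, contributes m²/s²
  The factor ½ is dimensionless.

Multiplying the contributions: [kg] · [m²/s²]
Adding exponents of each base unit: kg: 1, m: 2, s: -2
SI base units of kinetic energy: kg·m²/s²

The claimed units kg·m²/s² match the derived units, so the claim is correct.

Answer: Yes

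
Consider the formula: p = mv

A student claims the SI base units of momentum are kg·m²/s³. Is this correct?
Units of each symbol in p = mv:
  m (mass): kg
  v (velocity): m/s

Multiplying the contributions: [kg] · [m/s]
Adding exponents of each base unit: kg: 1, m: 1, s: -1
SI base units of momentum: kg·m/s

The claimed units kg·m²/s³ (exponents kg: 1, m: 2, s: -3) do not match the derived units kg·m/s (exponents kg: 1, m: 1, s: -1), so the claim is incorrect.

Answer: No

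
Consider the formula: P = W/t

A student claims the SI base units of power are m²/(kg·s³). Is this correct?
Units of each symbol in P = W/t:
  W (work): kg·m²/s²
  t (time): s  → in the denominator, contributes 1/s

Multiplying the contributions: [kg·m²/s²] · [1/s]
Adding exponents of each base unit: kg: 1, m: 2, s: -3
SI base units of power: kg·m²/s³

The claimed units m²/(kg·s³) (exponents kg: -1, m: 2, s: -3) do not match the derived units kg·m²/s³ (exponents kg: 1, m: 2, s: -3), so the claim is incorrect.

Answer: No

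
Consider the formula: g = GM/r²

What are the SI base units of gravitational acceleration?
Units of each symbol in g = GM/r²:
  G (gravitational constant): m³/(kg·s²)
  M (mass): kg
  r (distance): m  → to the power 2 in the denominator, contributes 1/m²

Multiplying the contributions: [m³/(kg·s²)] · [kg] · [1/m²]
Adding exponents of each base unit: m: 1, s: -2
SI base units of gravitational acceleration: m/s²

Answer: m/s²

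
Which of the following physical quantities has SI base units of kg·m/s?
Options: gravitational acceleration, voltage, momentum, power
Checking the SI base units of each option:
  gravitational acceleration (g = GM/r²): m/s²  ✗
  voltage (V = IR): kg·m²/(s³·A)  ✗
  momentum (p = mv): kg·m/s  ✓ matches
  power (P = W/t): kg·m²/s³  ✗

Only momentum has units kg·m/s.

Answer: momentum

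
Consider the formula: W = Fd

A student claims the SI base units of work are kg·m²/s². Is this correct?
Units of each symbol in W = Fd:
  F (force): kg·m/s²
  d (displacement): m

Multiplying the contributions: [kg·m/s²] · [m]
Adding exponents of each base unit: kg: 1, m: 2, s: -2
SI base units of work: kg·m²/s²

The claimed units kg·m²/s² match the derived units, so the claim is correct.

Answer: Yes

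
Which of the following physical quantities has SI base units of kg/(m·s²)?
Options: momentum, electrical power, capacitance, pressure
Checking the SI base units of each option:
  momentum (p = mv): kg·m/s  ✗
  electrical power (P = IV): kg·m²/s³  ✗
  capacitance (C = Q/V): s⁴·A²/(kg·m²)  ✗
  pressure (P = F/A): kg/(m·s²)  ✓ matches

Only pressure has units kg/(m·s²).

Answer: pressure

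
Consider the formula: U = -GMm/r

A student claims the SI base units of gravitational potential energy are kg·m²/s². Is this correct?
Units of each symbol in U = -GMm/r:
  G (gravitational constant): m³/(kg·s²)
  M (mass): kg
  m (mass): kg
  r (distance): m  → in the denominator, contributes 1/m
  The minus sign does not affect the units.

Multiplying the contributions: [m³/(kg·s²)] · [kg] · [kg] · [1/m]
Adding exponents of each base unit: kg: 1, m: 2, s: -2
SI base units of gravitational potential energy: kg·m²/s²

The claimed units kg·m²/s² match the derived units, so the claim is correct.

Answer: Yes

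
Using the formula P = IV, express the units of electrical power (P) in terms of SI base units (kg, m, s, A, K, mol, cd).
Units of each symbol in P = IV:
  I (current): A
  V (voltage, in volts): kg·m²/(s³·A)

Multiplying the contributions: [A] · [kg·m²/(s³·A)]
Adding exponents of each base unit: kg: 1, m: 2, s: -3
SI base units of electrical power: kg·m²/s³

Answer: kg·m²/s³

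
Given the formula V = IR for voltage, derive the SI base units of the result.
Units of each symbol in V = IR:
  I (current): A
  R (resistance, in ohms): kg·m²/(s³·A²)

Multiplying the contributions: [A] · [kg·m²/(s³·A²)]
Adding exponents of each base unit: kg: 1, m: 2, s: -3, A: -1
SI base units of voltage: kg·m²/(s³·A)

Answer: kg·m²/(s³·A)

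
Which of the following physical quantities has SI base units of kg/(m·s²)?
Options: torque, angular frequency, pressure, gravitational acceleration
Checking the SI base units of each option:
  torque (τ = Fr): kg·m²/s²  ✗
  angular frequency (ω = 2πf): 1/s  ✗
  pressure (P = F/A): kg/(m·s²)  ✓ matches
  gravitational acceleration (g = GM/r²): m/s²  ✗

Only pressure has units kg/(m·s²).

Answer: pressure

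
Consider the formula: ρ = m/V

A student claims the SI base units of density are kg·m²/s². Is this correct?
Units of each symbol in ρ = m/V:
  m (mass): kg
  V (volume): m³  → in the denominator, contributes 1/m³

Multiplying the contributions: [kg] · [1/m³]
Adding exponents of each base unit: kg: 1, m: -3
SI base units of density: kg/m³

The claimed units kg·m²/s² (exponents kg: 1, m: 2, s: -2) do not match the derived units kg/m³ (exponents kg: 1, m: -3), so the claim is incorrect.

Answer: No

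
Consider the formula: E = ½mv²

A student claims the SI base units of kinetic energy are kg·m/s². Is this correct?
Units of each symbol in E = ½mv²:
  m (mass): kg
  v (speed): m/s  → to the power 2, contributes m²/s²
  The factor ½ is dimensionless.

Multiplying the contributions: [kg] · [m²/s²]
Adding exponents of each base unit: kg: 1, m: 2, s: -2
SI base units of kinetic energy: kg·m²/s²

The claimed units kg·m/s² (exponents kg: 1, m: 1, s: -2) do not match the derived units kg·m²/s² (exponents kg: 1, m: 2, s: -2), so the claim is incorrect.

Answer: No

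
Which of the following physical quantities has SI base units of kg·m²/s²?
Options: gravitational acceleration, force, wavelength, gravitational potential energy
Checking the SI base units of each option:
  gravitational acceleration (g = GM/r²): m/s²  ✗
  force (F = ma): kg·m/s²  ✗
  wavelength (λ = v/f): m  ✗
  gravitational potential energy (U = -GMm/r): kg·m²/s²  ✓ matches

Only gravitational potential energy has units kg·m²/s².

Answer: gravitational potential energy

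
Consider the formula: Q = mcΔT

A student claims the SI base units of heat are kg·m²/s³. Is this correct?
Units of each symbol in Q = mcΔT:
  m (mass): kg
  c (specific heat capacity, in J/(kg·K)): m²/(s²·K)
  ΔT (temperature change): K

Multiplying the contributions: [kg] · [m²/(s²·K)] · [K]
Adding exponents of each base unit: kg: 1, m: 2, s: -2
SI base units of heat: kg·m²/s²

The claimed units kg·m²/s³ (exponents kg: 1, m: 2, s: -3) do not match the derived units kg·m²/s² (exponents kg: 1, m: 2, s: -2), so the claim is incorrect.

Answer: No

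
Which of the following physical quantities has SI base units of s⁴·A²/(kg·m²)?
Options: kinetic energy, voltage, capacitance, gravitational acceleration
Checking the SI base units of each option:
  kinetic energy (E = ½mv²): kg·m²/s²  ✗
  voltage (V = IR): kg·m²/(s³·A)  ✗
  capacitance (C = Q/V): s⁴·A²/(kg·m²)  ✓ matches
  gravitational acceleration (g = GM/r²): m/s²  ✗

Only capacitance has units s⁴·A²/(kg·m²).

Answer: capacitance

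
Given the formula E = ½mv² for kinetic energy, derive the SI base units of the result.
Units of each symbol in E = ½mv²:
  m (mass): kg
  v (speed): m/s  → to the power 2, contributes m²/s²
  The factor ½ is dimensionless.

Multiplying the contributions: [kg] · [m²/s²]
Adding exponents of each base unit: kg: 1, m: 2, s: -2
SI base units of kinetic energy: kg·m²/s²

Answer: kg·m²/s²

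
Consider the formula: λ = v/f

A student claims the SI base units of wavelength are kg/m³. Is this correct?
Units of each symbol in λ = v/f:
  v (wave speed): m/s
  f (frequency): 1/s  → in the denominator, contributes s

Multiplying the contributions: [m/s] · [s]
Adding exponents of each base unit: m: 1
SI base units of wavelength: m

The claimed units kg/m³ (exponents kg: 1, m: -3) do not match the derived units m (exponents m: 1), so the claim is incorrect.

Answer: No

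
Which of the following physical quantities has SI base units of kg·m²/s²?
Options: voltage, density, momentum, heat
Checking the SI base units of each option:
  voltage (V = IR): kg·m²/(s³·A)  ✗
  density (ρ = m/V): kg/m³  ✗
  momentum (p = mv): kg·m/s  ✗
  heat (Q = mcΔT): kg·m²/s²  ✓ matches

Only heat has units kg·m²/s².

Answer: heat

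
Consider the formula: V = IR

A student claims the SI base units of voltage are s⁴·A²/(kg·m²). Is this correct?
Units of each symbol in V = IR:
  I (current): A
  R (resistance, in ohms): kg·m²/(s³·A²)

Multiplying the contributions: [A] · [kg·m²/(s³·A²)]
Adding exponents of each base unit: kg: 1, m: 2, s: -3, A: -1
SI base units of voltage: kg·m²/(s³·A)

The claimed units s⁴·A²/(kg·m²) (exponents kg: -1, m: -2, s: 4, A: 2) do not match the derived units kg·m²/(s³·A) (exponents kg: 1, m: 2, s: -3, A: -1), so the claim is incorrect.

Answer: No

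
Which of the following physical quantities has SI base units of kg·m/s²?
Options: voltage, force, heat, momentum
Checking the SI base units of each option:
  voltage (V = IR): kg·m²/(s³·A)  ✗
  force (F = ma): kg·m/s²  ✓ matches
  heat (Q = mcΔT): kg·m²/s²  ✗
  momentum (p = mv): kg·m/s  ✗

Only force has units kg·m/s².

Answer: force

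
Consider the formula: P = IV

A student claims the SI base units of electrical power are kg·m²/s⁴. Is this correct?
Units of each symbol in P = IV:
  I (current): A
  V (voltage, in volts): kg·m²/(s³·A)

Multiplying the contributions: [A] · [kg·m²/(s³·A)]
Adding exponents of each base unit: kg: 1, m: 2, s: -3
SI base units of electrical power: kg·m²/s³

The claimed units kg·m²/s⁴ (exponents kg: 1, m: 2, s: -4) do not match the derived units kg·m²/s³ (exponents kg: 1, m: 2, s: -3), so the claim is incorrect.

Answer: No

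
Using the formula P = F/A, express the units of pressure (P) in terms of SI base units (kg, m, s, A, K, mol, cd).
Units of each symbol in P = F/A:
  F (force): kg·m/s²
  A (area): m²  → in the denominator, contributes 1/m²

Multiplying the contributions: [kg·m/s²] · [1/m²]
Adding exponents of each base unit: kg: 1, m: -1, s: -2
SI base units of pressure: kg/(m·s²)

Answer: kg/(m·s²)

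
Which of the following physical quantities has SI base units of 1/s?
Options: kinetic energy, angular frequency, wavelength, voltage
Checking the SI base units of each option:
  kinetic energy (E = ½mv²): kg·m²/s²  ✗
  angular frequency (ω = 2πf): 1/s  ✓ matches
  wavelength (λ = v/f): m  ✗
  voltage (V = IR): kg·m²/(s³·A)  ✗

Only angular frequency has units 1/s.

Answer: angular frequency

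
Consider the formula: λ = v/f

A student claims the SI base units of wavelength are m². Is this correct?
Units of each symbol in λ = v/f:
  v (wave speed): m/s
  f (frequency): 1/s  → in the denominator, contributes s

Multiplying the contributions: [m/s] · [s]
Adding exponents of each base unit: m: 1
SI base units of wavelength: m

The claimed units m² (exponents m: 2) do not match the derived units m (exponents m: 1), so the claim is incorrect.

Answer: No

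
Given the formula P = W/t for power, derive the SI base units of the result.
Units of each symbol in P = W/t:
  W (work): kg·m²/s²
  t (time): s  → in the denominator, contributes 1/s

Multiplying the contributions: [kg·m²/s²] · [1/s]
Adding exponents of each base unit: kg: 1, m: 2, s: -3
SI base units of power: kg·m²/s³

Answer: kg·m²/s³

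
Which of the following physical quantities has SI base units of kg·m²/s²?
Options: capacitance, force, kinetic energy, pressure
Checking the SI base units of each option:
  capacitance (C = Q/V): s⁴·A²/(kg·m²)  ✗
  force (F = ma): kg·m/s²  ✗
  kinetic energy (E = ½mv²): kg·m²/s²  ✓ matches
  pressure (P = F/A): kg/(m·s²)  ✗

Only kinetic energy has units kg·m²/s².

Answer: kinetic energy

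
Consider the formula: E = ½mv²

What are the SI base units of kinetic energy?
Units of each symbol in E = ½mv²:
  m (mass): kg
  v (speed): m/s  → to the power 2, contributes m²/s²
  The factor ½ is dimensionless.

Multiplying the contributions: [kg] · [m²/s²]
Adding exponents of each base unit: kg: 1, m: 2, s: -2
SI base units of kinetic energy: kg·m²/s²

Answer: kg·m²/s²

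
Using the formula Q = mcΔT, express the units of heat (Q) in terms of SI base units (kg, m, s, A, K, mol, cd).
Units of each symbol in Q = mcΔT:
  m (mass): kg
  c (specific heat capacity, in J/(kg·K)): m²/(s²·K)
  ΔT (temperature change): K

Multiplying the contributions: [kg] · [m²/(s²·K)] · [K]
Adding exponents of each base unit: kg: 1, m: 2, s: -2
SI base units of heat: kg·m²/s²

Answer: kg·m²/s²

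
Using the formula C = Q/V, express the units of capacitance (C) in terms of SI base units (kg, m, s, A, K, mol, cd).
Units of each symbol in C = Q/V:
  Q (charge, in coulombs): s·A
  V (voltage, in volts): kg·m²/(s³·A)  → in the denominator, contributes s³·A/(kg·m²)

Multiplying the contributions: [s·A] · [s³·A/(kg·m²)]
Adding exponents of each base unit: kg: -1, m: -2, s: 4, A: 2
SI base units of capacitance: s⁴·A²/(kg·m²)

Answer: s⁴·A²/(kg·m²)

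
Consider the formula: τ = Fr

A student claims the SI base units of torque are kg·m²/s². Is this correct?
Units of each symbol in τ = Fr:
  F (force): kg·m/s²
  r (lever arm): m

Multiplying the contributions: [kg·m/s²] · [m]
Adding exponents of each base unit: kg: 1, m: 2, s: -2
SI base units of torque: kg·m²/s²

The claimed units kg·m²/s² match the derived units, so the claim is correct.

Answer: Yes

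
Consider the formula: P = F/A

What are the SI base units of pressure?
Units of each symbol in P = F/A:
  F (force): kg·m/s²
  A (area): m²  → in the denominator, contributes 1/m²

Multiplying the contributions: [kg·m/s²] · [1/m²]
Adding exponents of each base unit: kg: 1, m: -1, s: -2
SI base units of pressure: kg/(m·s²)

Answer: kg/(m·s²)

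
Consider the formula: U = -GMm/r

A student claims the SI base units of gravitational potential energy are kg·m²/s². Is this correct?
Units of each symbol in U = -GMm/r:
  G (gravitational constant): m³/(kg·s²)
  M (mass): kg
  m (mass): kg
  r (distance): m  → in the denominator, contributes 1/m
  The minus sign does not affect the units.

Multiplying the contributions: [m³/(kg·s²)] · [kg] · [kg] · [1/m]
Adding exponents of each base unit: kg: 1, m: 2, s: -2
SI base units of gravitational potential energy: kg·m²/s²

The claimed units kg·m²/s² match the derived units, so the claim is correct.

Answer: Yes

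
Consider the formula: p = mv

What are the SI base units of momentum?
Units of each symbol in p = mv:
  m (mass): kg
  v (velocity): m/s

Multiplying the contributions: [kg] · [m/s]
Adding exponents of each base unit: kg: 1, m: 1, s: -1
SI base units of momentum: kg·m/s

Answer: kg·m/s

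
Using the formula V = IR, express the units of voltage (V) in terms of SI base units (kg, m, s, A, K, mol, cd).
Units of each symbol in V = IR:
  I (current): A
  R (resistance, in ohms): kg·m²/(s³·A²)

Multiplying the contributions: [A] · [kg·m²/(s³·A²)]
Adding exponents of each base unit: kg: 1, m: 2, s: -3, A: -1
SI base units of voltage: kg·m²/(s³·A)

Answer: kg·m²/(s³·A)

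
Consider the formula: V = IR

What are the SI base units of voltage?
Units of each symbol in V = IR:
  I (current): A
  R (resistance, in ohms): kg·m²/(s³·A²)

Multiplying the contributions: [A] · [kg·m²/(s³·A²)]
Adding exponents of each base unit: kg: 1, m: 2, s: -3, A: -1
SI base units of voltage: kg·m²/(s³·A)

Answer: kg·m²/(s³·A)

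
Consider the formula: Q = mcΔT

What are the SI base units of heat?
Units of each symbol in Q = mcΔT:
  m (mass): kg
  c (specific heat capacity, in J/(kg·K)): m²/(s²·K)
  ΔT (temperature change): K

Multiplying the contributions: [kg] · [m²/(s²·K)] · [K]
Adding exponents of each base unit: kg: 1, m: 2, s: -2
SI base units of heat: kg·m²/s²

Answer: kg·m²/s²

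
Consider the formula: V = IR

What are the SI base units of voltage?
Units of each symbol in V = IR:
  I (current): A
  R (resistance, in ohms): kg·m²/(s³·A²)

Multiplying the contributions: [A] · [kg·m²/(s³·A²)]
Adding exponents of each base unit: kg: 1, m: 2, s: -3, A: -1
SI base units of voltage: kg·m²/(s³·A)

Answer: kg·m²/(s³·A)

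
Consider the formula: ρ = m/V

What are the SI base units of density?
Units of each symbol in ρ = m/V:
  m (mass): kg
  V (volume): m³  → in the denominator, contributes 1/m³

Multiplying the contributions: [kg] · [1/m³]
Adding exponents of each base unit: kg: 1, m: -3
SI base units of density: kg/m³

Answer: kg/m³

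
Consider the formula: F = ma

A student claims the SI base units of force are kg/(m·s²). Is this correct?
Units of each symbol in F = ma:
  m (mass): kg
  a (acceleration): m/s²

Multiplying the contributions: [kg] · [m/s²]
Adding exponents of each base unit: kg: 1, m: 1, s: -2
SI base units of force: kg·m/s²

The claimed units kg/(m·s²) (exponents kg: 1, m: -1, s: -2) do not match the derived units kg·m/s² (exponents kg: 1, m: 1, s: -2), so the claim is incorrect.

Answer: No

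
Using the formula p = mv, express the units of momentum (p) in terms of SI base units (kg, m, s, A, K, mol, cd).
Units of each symbol in p = mv:
  m (mass): kg
  v (velocity): m/s

Multiplying the contributions: [kg] · [m/s]
Adding exponents of each base unit: kg: 1, m: 1, s: -1
SI base units of momentum: kg·m/s

Answer: kg·m/s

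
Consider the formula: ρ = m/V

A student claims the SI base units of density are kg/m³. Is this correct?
Units of each symbol in ρ = m/V:
  m (mass): kg
  V (volume): m³  → in the denominator, contributes 1/m³

Multiplying the contributions: [kg] · [1/m³]
Adding exponents of each base unit: kg: 1, m: -3
SI base units of density: kg/m³

The claimed units kg/m³ match the derived units, so the claim is correct.

Answer: Yes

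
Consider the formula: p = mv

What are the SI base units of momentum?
Units of each symbol in p = mv:
  m (mass): kg
  v (velocity): m/s

Multiplying the contributions: [kg] · [m/s]
Adding exponents of each base unit: kg: 1, m: 1, s: -1
SI base units of momentum: kg·m/s

Answer: kg·m/s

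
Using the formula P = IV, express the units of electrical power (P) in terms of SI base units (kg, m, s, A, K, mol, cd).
Units of each symbol in P = IV:
  I (current): A
  V (voltage, in volts): kg·m²/(s³·A)

Multiplying the contributions: [A] · [kg·m²/(s³·A)]
Adding exponents of each base unit: kg: 1, m: 2, s: -3
SI base units of electrical power: kg·m²/s³

Answer: kg·m²/s³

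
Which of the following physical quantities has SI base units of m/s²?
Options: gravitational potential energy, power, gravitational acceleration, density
Checking the SI base units of each option:
  gravitational potential energy (U = -GMm/r): kg·m²/s²  ✗
  power (P = W/t): kg·m²/s³  ✗
  gravitational acceleration (g = GM/r²): m/s²  ✓ matches
  density (ρ = m/V): kg/m³  ✗

Only gravitational acceleration has units m/s².

Answer: gravitational acceleration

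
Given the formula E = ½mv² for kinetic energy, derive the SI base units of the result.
Units of each symbol in E = ½mv²:
  m (mass): kg
  v (speed): m/s  → to the power 2, contributes m²/s²
  The factor ½ is dimensionless.

Multiplying the contributions: [kg] · [m²/s²]
Adding exponents of each base unit: kg: 1, m: 2, s: -2
SI base units of kinetic energy: kg·m²/s²

Answer: kg·m²/s²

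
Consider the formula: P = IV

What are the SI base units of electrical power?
Units of each symbol in P = IV:
  I (current): A
  V (voltage, in volts): kg·m²/(s³·A)

Multiplying the contributions: [A] · [kg·m²/(s³·A)]
Adding exponents of each base unit: kg: 1, m: 2, s: -3
SI base units of electrical power: kg·m²/s³

Answer: kg·m²/s³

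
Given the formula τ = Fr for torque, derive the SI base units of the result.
Units of each symbol in τ = Fr:
  F (force): kg·m/s²
  r (lever arm): m

Multiplying the contributions: [kg·m/s²] · [m]
Adding exponents of each base unit: kg: 1, m: 2, s: -2
SI base units of torque: kg·m²/s²

Answer: kg·m²/s²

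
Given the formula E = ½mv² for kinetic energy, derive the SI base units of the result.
Units of each symbol in E = ½mv²:
  m (mass): kg
  v (speed): m/s  → to the power 2, contributes m²/s²
  The factor ½ is dimensionless.

Multiplying the contributions: [kg] · [m²/s²]
Adding exponents of each base unit: kg: 1, m: 2, s: -2
SI base units of kinetic energy: kg·m²/s²

Answer: kg·m²/s²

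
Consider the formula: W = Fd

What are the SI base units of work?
Units of each symbol in W = Fd:
  F (force): kg·m/s²
  d (displacement): m

Multiplying the contributions: [kg·m/s²] · [m]
Adding exponents of each base unit: kg: 1, m: 2, s: -2
SI base units of work: kg·m²/s²

Answer: kg·m²/s²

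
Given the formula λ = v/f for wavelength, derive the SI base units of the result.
Units of each symbol in λ = v/f:
  v (wave speed): m/s
  f (frequency): 1/s  → in the denominator, contributes s

Multiplying the contributions: [m/s] · [s]
Adding exponents of each base unit: m: 1
SI base units of wavelength: m

Answer: m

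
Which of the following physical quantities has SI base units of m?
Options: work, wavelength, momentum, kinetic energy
Checking the SI base units of each option:
  work (W = Fd): kg·m²/s²  ✗
  wavelength (λ = v/f): m  ✓ matches
  momentum (p = mv): kg·m/s  ✗
  kinetic energy (E = ½mv²): kg·m²/s²  ✗

Only wavelength has units m.

Answer: wavelength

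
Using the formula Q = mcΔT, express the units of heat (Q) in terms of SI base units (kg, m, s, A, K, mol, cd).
Units of each symbol in Q = mcΔT:
  m (mass): kg
  c (specific heat capacity, in J/(kg·K)): m²/(s²·K)
  ΔT (temperature change): K

Multiplying the contributions: [kg] · [m²/(s²·K)] · [K]
Adding exponents of each base unit: kg: 1, m: 2, s: -2
SI base units of heat: kg·m²/s²

Answer: kg·m²/s²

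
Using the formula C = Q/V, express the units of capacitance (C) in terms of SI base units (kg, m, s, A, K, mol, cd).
Units of each symbol in C = Q/V:
  Q (charge, in coulombs): s·A
  V (voltage, in volts): kg·m²/(s³·A)  → in the denominator, contributes s³·A/(kg·m²)

Multiplying the contributions: [s·A] · [s³·A/(kg·m²)]
Adding exponents of each base unit: kg: -1, m: -2, s: 4, A: 2
SI base units of capacitance: s⁴·A²/(kg·m²)

Answer: s⁴·A²/(kg·m²)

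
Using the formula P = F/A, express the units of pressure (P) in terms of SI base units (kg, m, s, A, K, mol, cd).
Units of each symbol in P = F/A:
  F (force): kg·m/s²
  A (area): m²  → in the denominator, contributes 1/m²

Multiplying the contributions: [kg·m/s²] · [1/m²]
Adding exponents of each base unit: kg: 1, m: -1, s: -2
SI base units of pressure: kg/(m·s²)

Answer: kg/(m·s²)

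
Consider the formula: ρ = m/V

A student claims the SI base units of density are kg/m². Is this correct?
Units of each symbol in ρ = m/V:
  m (mass): kg
  V (volume): m³  → in the denominator, contributes 1/m³

Multiplying the contributions: [kg] · [1/m³]
Adding exponents of each base unit: kg: 1, m: -3
SI base units of density: kg/m³

The claimed units kg/m² (exponents kg: 1, m: -2) do not match the derived units kg/m³ (exponents kg: 1, m: -3), so the claim is incorrect.

Answer: No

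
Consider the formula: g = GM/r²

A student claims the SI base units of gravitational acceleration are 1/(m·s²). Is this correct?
Units of each symbol in g = GM/r²:
  G (gravitational constant): m³/(kg·s²)
  M (mass): kg
  r (distance): m  → to the power 2 in the denominator, contributes 1/m²

Multiplying the contributions: [m³/(kg·s²)] · [kg] · [1/m²]
Adding exponents of each base unit: m: 1, s: -2
SI base units of gravitational acceleration: m/s²

The claimed units 1/(m·s²) (exponents m: -1, s: -2) do not match the derived units m/s² (exponents m: 1, s: -2), so the claim is incorrect.

Answer: No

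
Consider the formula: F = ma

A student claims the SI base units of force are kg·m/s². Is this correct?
Units of each symbol in F = ma:
  m (mass): kg
  a (acceleration): m/s²

Multiplying the contributions: [kg] · [m/s²]
Adding exponents of each base unit: kg: 1, m: 1, s: -2
SI base units of force: kg·m/s²

The claimed units kg·m/s² match the derived units, so the claim is correct.

Answer: Yes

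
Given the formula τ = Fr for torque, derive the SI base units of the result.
Units of each symbol in τ = Fr:
  F (force): kg·m/s²
  r (lever arm): m

Multiplying the contributions: [kg·m/s²] · [m]
Adding exponents of each base unit: kg: 1, m: 2, s: -2
SI base units of torque: kg·m²/s²

Answer: kg·m²/s²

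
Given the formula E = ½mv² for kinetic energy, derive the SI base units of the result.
Units of each symbol in E = ½mv²:
  m (mass): kg
  v (speed): m/s  → to the power 2, contributes m²/s²
  The factor ½ is dimensionless.

Multiplying the contributions: [kg] · [m²/s²]
Adding exponents of each base unit: kg: 1, m: 2, s: -2
SI base units of kinetic energy: kg·m²/s²

Answer: kg·m²/s²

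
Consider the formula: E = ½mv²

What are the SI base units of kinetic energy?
Units of each symbol in E = ½mv²:
  m (mass): kg
  v (speed): m/s  → to the power 2, contributes m²/s²
  The factor ½ is dimensionless.

Multiplying the contributions: [kg] · [m²/s²]
Adding exponents of each base unit: kg: 1, m: 2, s: -2
SI base units of kinetic energy: kg·m²/s²

Answer: kg·m²/s²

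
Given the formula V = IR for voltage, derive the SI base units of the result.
Units of each symbol in V = IR:
  I (current): A
  R (resistance, in ohms): kg·m²/(s³·A²)

Multiplying the contributions: [A] · [kg·m²/(s³·A²)]
Adding exponents of each base unit: kg: 1, m: 2, s: -3, A: -1
SI base units of voltage: kg·m²/(s³·A)

Answer: kg·m²/(s³·A)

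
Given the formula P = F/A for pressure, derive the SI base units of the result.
Units of each symbol in P = F/A:
  F (force): kg·m/s²
  A (area): m²  → in the denominator, contributes 1/m²

Multiplying the contributions: [kg·m/s²] · [1/m²]
Adding exponents of each base unit: kg: 1, m: -1, s: -2
SI base units of pressure: kg/(m·s²)

Answer: kg/(m·s²)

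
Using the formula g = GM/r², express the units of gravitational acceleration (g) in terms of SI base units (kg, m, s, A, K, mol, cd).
Units of each symbol in g = GM/r²:
  G (gravitational constant): m³/(kg·s²)
  M (mass): kg
  r (distance): m  → to the power 2 in the denominator, contributes 1/m²

Multiplying the contributions: [m³/(kg·s²)] · [kg] · [1/m²]
Adding exponents of each base unit: m: 1, s: -2
SI base units of gravitational acceleration: m/s²

Answer: m/s²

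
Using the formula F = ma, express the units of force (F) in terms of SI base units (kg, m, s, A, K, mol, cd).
Units of each symbol in F = ma:
  m (mass): kg
  a (acceleration): m/s²

Multiplying the contributions: [kg] · [m/s²]
Adding exponents of each base unit: kg: 1, m: 1, s: -2
SI base units of force: kg·m/s²

Answer: kg·m/s²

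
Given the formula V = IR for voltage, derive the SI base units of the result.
Units of each symbol in V = IR:
  I (current): A
  R (resistance, in ohms): kg·m²/(s³·A²)

Multiplying the contributions: [A] · [kg·m²/(s³·A²)]
Adding exponents of each base unit: kg: 1, m: 2, s: -3, A: -1
SI base units of voltage: kg·m²/(s³·A)

Answer: kg·m²/(s³·A)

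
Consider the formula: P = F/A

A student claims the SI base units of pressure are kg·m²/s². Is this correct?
Units of each symbol in P = F/A:
  F (force): kg·m/s²
  A (area): m²  → in the denominator, contributes 1/m²

Multiplying the contributions: [kg·m/s²] · [1/m²]
Adding exponents of each base unit: kg: 1, m: -1, s: -2
SI base units of pressure: kg/(m·s²)

The claimed units kg·m²/s² (exponents kg: 1, m: 2, s: -2) do not match the derived units kg/(m·s²) (exponents kg: 1, m: -1, s: -2), so the claim is incorrect.

Answer: No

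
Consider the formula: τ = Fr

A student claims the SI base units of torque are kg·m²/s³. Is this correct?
Units of each symbol in τ = Fr:
  F (force): kg·m/s²
  r (lever arm): m

Multiplying the contributions: [kg·m/s²] · [m]
Adding exponents of each base unit: kg: 1, m: 2, s: -2
SI base units of torque: kg·m²/s²

The claimed units kg·m²/s³ (exponents kg: 1, m: 2, s: -3) do not match the derived units kg·m²/s² (exponents kg: 1, m: 2, s: -2), so the claim is incorrect.

Answer: No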